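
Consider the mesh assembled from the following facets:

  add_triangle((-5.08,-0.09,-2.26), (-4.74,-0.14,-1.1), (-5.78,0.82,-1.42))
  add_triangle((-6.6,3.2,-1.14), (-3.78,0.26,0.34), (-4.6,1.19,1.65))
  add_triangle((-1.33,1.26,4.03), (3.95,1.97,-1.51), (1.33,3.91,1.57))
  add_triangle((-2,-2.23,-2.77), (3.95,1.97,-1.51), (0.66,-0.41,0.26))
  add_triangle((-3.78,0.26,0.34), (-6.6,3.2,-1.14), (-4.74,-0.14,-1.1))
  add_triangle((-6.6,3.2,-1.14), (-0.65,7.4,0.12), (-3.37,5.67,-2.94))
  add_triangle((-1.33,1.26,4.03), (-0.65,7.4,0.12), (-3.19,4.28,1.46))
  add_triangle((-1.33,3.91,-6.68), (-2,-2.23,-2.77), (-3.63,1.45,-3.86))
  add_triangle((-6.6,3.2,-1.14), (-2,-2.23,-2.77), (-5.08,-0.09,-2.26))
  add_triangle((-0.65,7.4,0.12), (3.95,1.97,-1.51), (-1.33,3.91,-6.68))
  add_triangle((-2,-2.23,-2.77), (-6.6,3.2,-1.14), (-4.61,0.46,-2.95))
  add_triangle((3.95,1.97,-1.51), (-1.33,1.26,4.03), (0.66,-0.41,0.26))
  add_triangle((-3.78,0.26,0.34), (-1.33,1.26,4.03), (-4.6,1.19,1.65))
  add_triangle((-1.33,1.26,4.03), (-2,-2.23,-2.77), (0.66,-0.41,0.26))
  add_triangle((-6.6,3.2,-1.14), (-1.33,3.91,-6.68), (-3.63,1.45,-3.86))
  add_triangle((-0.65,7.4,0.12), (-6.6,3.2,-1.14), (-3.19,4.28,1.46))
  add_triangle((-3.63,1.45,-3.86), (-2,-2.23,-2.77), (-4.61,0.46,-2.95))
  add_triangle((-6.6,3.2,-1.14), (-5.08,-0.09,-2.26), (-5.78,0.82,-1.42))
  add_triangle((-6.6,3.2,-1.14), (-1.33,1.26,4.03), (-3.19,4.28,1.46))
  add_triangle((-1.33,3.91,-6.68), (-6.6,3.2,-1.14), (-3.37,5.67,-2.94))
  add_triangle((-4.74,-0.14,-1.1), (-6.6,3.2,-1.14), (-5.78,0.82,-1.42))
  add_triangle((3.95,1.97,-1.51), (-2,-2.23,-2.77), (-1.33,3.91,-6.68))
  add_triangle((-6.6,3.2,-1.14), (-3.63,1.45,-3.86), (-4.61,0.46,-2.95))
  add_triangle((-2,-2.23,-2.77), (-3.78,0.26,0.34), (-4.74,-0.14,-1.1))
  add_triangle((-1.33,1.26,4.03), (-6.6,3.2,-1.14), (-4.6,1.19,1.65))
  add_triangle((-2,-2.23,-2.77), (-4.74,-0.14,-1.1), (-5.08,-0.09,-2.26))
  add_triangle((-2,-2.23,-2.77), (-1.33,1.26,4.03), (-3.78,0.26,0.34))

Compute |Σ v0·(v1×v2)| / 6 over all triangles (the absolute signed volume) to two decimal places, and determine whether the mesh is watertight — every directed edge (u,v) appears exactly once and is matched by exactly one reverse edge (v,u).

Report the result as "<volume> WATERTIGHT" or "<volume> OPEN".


205.00 OPEN

Per-triangle v0·(v1×v2)/6:
  t1: +0.8424
  t2: +3.0928
  t3: +4.8953
  t4: +2.1357
  t5: +3.1496
  t6: +19.4072
  t7: +11.8247
  t8: +10.9643
  t9: +1.9428
  t10: +36.1669
  t11: +2.8461
  t12: +2.3623
  t13: +1.2421
  t14: +1.6449
  t15: +13.8114
  t16: +14.9740
  t17: +4.1148
  t18: +1.8308
  t19: +11.4468
  t20: +20.1682
  t21: +0.5175
  t22: +16.4745
  t23: +5.5786
  t24: +1.4106
  t25: +6.5287
  t26: +1.9635
  t27: +3.6610
Σ = +204.9974 → |volume| = 205.00

Directed edges: 81 total; 7 unmatched, e.g. (3.95,1.97,-1.51)→(1.33,3.91,1.57) → open.


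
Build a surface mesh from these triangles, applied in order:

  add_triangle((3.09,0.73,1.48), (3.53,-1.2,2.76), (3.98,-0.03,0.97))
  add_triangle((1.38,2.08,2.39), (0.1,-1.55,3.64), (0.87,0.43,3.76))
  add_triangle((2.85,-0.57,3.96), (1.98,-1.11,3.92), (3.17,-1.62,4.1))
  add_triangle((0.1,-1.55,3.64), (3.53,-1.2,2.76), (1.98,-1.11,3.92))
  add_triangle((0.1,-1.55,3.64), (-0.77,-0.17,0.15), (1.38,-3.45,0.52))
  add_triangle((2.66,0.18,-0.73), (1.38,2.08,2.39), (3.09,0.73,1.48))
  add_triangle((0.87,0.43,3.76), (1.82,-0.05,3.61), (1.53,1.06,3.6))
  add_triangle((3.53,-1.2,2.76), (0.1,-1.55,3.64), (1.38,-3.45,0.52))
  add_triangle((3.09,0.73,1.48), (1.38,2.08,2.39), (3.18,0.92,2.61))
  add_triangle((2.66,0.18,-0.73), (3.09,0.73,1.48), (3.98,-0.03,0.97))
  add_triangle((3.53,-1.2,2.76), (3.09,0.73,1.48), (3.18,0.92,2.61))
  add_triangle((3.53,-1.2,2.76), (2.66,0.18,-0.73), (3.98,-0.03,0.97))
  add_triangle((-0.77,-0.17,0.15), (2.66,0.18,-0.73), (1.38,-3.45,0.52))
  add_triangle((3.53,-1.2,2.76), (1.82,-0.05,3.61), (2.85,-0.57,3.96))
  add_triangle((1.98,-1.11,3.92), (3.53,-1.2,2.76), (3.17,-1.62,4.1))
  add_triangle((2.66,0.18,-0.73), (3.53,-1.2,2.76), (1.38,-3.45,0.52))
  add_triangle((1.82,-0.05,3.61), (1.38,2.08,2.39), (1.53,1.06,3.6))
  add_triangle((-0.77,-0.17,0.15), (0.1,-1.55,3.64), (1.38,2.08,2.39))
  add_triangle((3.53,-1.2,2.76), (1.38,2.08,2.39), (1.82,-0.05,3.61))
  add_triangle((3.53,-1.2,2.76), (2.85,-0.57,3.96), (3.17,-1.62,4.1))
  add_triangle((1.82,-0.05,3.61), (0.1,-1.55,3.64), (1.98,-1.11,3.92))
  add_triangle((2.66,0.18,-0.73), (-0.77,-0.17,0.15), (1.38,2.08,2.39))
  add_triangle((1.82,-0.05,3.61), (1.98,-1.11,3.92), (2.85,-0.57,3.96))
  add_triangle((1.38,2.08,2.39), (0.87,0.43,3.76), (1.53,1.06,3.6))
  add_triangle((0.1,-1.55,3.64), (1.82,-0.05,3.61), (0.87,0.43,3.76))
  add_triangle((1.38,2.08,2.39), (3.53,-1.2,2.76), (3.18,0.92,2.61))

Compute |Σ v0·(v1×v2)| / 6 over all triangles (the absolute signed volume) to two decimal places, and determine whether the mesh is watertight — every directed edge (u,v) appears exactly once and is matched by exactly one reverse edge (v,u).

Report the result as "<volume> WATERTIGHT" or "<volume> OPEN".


32.79 WATERTIGHT

Per-triangle v0·(v1×v2)/6:
  t1: +1.5150
  t2: -0.1787
  t3: +0.6507
  t4: +1.2000
  t5: +1.6042
  t6: +1.4110
  t7: +0.6022
  t8: +6.7451
  t9: +0.8315
  t10: +0.7852
  t11: +1.2314
  t12: +0.8207
  t13: +0.1433
  t14: +0.0662
  t15: -0.3401
  t16: +5.2842
  t17: +0.4792
  t18: +1.3702
  t19: +2.8413
  t20: +0.9331
  t21: +1.1055
  t22: -0.0907
  t23: +0.5410
  t24: +0.4532
  t25: +1.4286
  t26: +1.3580
Σ = +32.7912 → |volume| = 32.79

Directed edges: 78 total, each appears once with its reverse present → watertight.


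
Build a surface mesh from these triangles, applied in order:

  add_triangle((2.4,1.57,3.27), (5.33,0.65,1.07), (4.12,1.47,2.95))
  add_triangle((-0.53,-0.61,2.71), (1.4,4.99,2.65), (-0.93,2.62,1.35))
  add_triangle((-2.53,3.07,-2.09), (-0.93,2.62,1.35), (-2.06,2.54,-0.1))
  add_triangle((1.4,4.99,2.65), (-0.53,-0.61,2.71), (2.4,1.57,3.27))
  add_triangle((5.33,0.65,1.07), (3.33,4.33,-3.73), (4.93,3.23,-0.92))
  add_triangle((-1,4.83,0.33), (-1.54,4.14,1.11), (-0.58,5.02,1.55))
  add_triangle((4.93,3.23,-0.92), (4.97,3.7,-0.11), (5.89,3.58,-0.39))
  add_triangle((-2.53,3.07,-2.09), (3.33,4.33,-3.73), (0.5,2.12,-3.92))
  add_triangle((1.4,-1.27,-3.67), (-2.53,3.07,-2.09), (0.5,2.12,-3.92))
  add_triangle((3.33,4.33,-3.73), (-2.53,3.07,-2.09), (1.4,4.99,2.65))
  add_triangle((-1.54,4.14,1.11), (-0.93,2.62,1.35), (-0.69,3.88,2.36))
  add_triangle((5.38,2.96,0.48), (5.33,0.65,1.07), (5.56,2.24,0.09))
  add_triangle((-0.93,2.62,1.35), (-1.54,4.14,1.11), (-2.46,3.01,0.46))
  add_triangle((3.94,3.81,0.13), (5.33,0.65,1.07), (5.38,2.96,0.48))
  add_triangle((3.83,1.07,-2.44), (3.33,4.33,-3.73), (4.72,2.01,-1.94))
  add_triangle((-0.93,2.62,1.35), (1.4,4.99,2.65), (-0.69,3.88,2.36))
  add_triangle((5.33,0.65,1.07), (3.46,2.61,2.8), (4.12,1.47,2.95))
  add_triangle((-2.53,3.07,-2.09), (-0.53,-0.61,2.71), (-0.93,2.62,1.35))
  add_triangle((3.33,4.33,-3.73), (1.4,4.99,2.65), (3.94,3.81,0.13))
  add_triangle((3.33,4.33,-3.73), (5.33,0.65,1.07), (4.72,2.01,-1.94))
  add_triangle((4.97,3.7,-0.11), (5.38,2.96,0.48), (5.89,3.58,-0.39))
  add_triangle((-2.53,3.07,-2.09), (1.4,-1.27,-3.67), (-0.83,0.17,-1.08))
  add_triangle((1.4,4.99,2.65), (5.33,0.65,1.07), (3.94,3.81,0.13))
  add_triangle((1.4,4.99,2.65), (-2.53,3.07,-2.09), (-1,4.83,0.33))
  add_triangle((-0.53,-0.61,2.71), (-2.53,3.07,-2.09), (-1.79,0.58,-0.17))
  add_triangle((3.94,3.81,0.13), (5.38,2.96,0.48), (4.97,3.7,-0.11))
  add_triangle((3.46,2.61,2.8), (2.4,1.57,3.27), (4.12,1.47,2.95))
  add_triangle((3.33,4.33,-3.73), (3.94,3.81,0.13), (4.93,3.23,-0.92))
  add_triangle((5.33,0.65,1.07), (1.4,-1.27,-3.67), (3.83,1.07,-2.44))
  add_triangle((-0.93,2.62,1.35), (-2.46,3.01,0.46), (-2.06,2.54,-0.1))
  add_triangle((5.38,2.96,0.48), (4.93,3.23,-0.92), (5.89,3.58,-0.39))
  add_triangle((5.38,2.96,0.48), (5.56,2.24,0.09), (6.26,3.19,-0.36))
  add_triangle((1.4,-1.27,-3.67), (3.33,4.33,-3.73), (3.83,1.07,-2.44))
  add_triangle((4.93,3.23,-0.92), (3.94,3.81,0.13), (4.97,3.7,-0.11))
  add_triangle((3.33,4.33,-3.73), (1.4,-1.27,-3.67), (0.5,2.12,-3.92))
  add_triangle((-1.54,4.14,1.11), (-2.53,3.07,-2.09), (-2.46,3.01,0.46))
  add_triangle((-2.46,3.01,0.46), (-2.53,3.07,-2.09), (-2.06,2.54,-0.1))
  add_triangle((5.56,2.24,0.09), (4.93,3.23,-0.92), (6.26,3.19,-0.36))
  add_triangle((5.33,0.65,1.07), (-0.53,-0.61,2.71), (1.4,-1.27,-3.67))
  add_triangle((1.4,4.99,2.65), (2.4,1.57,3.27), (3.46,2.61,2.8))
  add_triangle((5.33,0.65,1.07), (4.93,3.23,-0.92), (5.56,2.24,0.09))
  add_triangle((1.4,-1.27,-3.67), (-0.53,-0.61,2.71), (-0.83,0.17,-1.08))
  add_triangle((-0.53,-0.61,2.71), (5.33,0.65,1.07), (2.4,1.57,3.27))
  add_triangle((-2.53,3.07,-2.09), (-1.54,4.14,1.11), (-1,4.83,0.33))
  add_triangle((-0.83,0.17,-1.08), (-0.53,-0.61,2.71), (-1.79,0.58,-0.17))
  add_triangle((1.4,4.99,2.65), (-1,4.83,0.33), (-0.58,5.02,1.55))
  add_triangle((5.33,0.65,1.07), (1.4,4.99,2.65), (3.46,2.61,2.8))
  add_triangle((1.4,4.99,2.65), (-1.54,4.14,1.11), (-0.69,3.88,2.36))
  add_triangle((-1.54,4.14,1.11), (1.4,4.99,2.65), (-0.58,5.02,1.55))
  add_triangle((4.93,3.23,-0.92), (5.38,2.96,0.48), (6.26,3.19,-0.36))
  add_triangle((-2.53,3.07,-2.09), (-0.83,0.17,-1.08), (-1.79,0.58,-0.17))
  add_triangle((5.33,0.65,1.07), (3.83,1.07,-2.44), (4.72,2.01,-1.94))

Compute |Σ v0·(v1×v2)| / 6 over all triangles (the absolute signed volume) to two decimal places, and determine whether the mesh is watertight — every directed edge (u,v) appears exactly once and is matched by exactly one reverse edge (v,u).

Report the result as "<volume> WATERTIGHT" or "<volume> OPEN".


Per-triangle v0·(v1×v2)/6:
  t1: -0.0123
  t2: +4.2137
  t3: -0.9714
  t4: +5.6714
  t5: +3.6148
  t6: +0.9693
  t7: +0.4460
  t8: +7.8427
  t9: +4.7659
  t10: +23.5504
  t11: +0.2960
  t12: +1.2676
  t13: +0.5882
  t14: +0.4220
  t15: +3.0254
  t16: -0.4759
  t17: +2.3167
  t18: +3.0990
  t19: +11.0664
  t20: +4.4606
  t21: +0.6242
  t22: +1.7751
  t23: +9.8363
  t24: +0.9832
  t25: +1.4217
  t26: +0.6232
  t27: +1.3074
  t28: +4.6655
  t29: +6.2231
  t30: -0.3042
  t31: -0.0110
  t32: +0.5820
  t33: +7.7344
  t34: +0.5097
  t35: +7.4775
  t36: +2.3618
  t37: -0.0255
  t38: +0.0871
  t39: +5.5187
  t40: +3.2225
  t41: +0.2534
  t42: +1.0083
  t43: +4.5465
  t44: +2.5256
  t45: +0.3150
  t46: +1.5103
  t47: +4.4089
  t48: +2.2831
  t49: +0.7070
  t50: +0.7362
  t51: +0.7267
  t52: +2.5422
Σ = +152.3324 → |volume| = 152.33

Directed edges: 156 total, each appears once with its reverse present → watertight.

152.33 WATERTIGHT


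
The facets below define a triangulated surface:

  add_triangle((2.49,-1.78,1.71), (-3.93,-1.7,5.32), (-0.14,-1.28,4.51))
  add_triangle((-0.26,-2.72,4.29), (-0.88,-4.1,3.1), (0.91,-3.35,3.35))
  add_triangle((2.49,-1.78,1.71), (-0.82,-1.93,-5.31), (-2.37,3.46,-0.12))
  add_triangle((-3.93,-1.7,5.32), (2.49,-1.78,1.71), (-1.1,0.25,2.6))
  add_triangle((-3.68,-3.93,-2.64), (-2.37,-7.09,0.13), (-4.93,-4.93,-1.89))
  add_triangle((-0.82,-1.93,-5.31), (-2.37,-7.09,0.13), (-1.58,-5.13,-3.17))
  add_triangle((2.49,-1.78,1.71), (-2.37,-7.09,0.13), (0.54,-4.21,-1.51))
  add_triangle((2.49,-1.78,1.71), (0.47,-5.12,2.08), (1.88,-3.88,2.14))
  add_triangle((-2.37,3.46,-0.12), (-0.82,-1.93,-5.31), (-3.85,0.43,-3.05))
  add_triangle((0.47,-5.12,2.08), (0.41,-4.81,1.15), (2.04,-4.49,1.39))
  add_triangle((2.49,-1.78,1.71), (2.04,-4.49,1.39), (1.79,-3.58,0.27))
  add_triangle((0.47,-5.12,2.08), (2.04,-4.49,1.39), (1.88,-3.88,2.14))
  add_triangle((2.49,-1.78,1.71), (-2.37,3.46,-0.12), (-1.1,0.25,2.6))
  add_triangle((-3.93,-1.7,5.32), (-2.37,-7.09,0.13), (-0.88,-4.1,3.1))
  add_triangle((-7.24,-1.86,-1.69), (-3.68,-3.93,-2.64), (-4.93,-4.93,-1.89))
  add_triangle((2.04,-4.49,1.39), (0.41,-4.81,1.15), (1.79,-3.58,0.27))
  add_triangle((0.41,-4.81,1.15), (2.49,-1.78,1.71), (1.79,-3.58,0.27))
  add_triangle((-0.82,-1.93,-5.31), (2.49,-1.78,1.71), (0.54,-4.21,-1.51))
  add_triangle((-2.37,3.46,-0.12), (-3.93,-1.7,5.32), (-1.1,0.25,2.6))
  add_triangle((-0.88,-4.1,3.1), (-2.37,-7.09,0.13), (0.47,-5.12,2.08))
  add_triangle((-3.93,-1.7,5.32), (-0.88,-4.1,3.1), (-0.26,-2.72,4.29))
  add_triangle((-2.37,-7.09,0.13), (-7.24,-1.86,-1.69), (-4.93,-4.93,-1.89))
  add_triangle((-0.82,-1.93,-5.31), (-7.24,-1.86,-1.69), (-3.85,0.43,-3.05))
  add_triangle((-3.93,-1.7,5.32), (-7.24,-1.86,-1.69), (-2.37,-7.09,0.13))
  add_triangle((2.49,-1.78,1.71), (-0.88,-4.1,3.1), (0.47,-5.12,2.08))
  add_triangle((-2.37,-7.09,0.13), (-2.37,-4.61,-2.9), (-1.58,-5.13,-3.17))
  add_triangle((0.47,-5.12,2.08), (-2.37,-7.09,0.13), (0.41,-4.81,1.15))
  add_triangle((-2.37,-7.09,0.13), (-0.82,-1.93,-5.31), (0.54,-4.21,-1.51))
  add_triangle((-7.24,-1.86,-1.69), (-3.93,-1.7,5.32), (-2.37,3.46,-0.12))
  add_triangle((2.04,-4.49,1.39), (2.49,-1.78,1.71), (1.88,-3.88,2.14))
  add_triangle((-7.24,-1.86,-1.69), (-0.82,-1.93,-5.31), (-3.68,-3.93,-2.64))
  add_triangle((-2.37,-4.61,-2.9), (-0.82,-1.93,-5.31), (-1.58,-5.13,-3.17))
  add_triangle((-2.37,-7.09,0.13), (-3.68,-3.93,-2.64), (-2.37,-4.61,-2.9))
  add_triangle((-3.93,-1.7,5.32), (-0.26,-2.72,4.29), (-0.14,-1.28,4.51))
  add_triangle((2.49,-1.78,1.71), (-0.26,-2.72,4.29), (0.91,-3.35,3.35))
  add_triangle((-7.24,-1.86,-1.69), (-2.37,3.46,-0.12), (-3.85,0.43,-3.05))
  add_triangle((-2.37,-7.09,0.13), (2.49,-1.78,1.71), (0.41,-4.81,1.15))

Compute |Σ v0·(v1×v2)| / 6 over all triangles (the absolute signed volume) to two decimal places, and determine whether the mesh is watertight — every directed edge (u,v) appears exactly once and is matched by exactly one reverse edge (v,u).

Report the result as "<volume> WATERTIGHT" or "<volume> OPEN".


239.30 OPEN

Per-triangle v0·(v1×v2)/6:
  t1: -4.0272
  t2: +2.3054
  t3: +1.9043
  t4: +4.4945
  t5: +4.9805
  t6: -1.5260
  t7: +9.6457
  t8: +0.1640
  t9: +7.2754
  t10: +1.1286
  t11: +1.1964
  t12: +1.3475
  t13: +2.7944
  t14: +15.0815
  t15: +5.2108
  t16: +1.1552
  t17: -2.6272
  t18: +5.5690
  t19: +4.8460
  t20: +6.6461
  t21: +6.3337
  t22: +8.8013
  t23: +13.2282
  t24: +48.2106
  t25: +3.9058
  t26: +3.6730
  t27: +1.9987
  t28: +12.6279
  t29: +30.9849
  t30: +1.0796
  t31: +14.7391
  t32: +3.3350
  t33: +5.6886
  t34: +4.2337
  t35: +1.7198
  t36: +11.3043
  t37: -0.1288
Σ = +239.3002 → |volume| = 239.30

Directed edges: 111 total; 9 unmatched, e.g. (-0.14,-1.28,4.51)→(2.49,-1.78,1.71) → open.


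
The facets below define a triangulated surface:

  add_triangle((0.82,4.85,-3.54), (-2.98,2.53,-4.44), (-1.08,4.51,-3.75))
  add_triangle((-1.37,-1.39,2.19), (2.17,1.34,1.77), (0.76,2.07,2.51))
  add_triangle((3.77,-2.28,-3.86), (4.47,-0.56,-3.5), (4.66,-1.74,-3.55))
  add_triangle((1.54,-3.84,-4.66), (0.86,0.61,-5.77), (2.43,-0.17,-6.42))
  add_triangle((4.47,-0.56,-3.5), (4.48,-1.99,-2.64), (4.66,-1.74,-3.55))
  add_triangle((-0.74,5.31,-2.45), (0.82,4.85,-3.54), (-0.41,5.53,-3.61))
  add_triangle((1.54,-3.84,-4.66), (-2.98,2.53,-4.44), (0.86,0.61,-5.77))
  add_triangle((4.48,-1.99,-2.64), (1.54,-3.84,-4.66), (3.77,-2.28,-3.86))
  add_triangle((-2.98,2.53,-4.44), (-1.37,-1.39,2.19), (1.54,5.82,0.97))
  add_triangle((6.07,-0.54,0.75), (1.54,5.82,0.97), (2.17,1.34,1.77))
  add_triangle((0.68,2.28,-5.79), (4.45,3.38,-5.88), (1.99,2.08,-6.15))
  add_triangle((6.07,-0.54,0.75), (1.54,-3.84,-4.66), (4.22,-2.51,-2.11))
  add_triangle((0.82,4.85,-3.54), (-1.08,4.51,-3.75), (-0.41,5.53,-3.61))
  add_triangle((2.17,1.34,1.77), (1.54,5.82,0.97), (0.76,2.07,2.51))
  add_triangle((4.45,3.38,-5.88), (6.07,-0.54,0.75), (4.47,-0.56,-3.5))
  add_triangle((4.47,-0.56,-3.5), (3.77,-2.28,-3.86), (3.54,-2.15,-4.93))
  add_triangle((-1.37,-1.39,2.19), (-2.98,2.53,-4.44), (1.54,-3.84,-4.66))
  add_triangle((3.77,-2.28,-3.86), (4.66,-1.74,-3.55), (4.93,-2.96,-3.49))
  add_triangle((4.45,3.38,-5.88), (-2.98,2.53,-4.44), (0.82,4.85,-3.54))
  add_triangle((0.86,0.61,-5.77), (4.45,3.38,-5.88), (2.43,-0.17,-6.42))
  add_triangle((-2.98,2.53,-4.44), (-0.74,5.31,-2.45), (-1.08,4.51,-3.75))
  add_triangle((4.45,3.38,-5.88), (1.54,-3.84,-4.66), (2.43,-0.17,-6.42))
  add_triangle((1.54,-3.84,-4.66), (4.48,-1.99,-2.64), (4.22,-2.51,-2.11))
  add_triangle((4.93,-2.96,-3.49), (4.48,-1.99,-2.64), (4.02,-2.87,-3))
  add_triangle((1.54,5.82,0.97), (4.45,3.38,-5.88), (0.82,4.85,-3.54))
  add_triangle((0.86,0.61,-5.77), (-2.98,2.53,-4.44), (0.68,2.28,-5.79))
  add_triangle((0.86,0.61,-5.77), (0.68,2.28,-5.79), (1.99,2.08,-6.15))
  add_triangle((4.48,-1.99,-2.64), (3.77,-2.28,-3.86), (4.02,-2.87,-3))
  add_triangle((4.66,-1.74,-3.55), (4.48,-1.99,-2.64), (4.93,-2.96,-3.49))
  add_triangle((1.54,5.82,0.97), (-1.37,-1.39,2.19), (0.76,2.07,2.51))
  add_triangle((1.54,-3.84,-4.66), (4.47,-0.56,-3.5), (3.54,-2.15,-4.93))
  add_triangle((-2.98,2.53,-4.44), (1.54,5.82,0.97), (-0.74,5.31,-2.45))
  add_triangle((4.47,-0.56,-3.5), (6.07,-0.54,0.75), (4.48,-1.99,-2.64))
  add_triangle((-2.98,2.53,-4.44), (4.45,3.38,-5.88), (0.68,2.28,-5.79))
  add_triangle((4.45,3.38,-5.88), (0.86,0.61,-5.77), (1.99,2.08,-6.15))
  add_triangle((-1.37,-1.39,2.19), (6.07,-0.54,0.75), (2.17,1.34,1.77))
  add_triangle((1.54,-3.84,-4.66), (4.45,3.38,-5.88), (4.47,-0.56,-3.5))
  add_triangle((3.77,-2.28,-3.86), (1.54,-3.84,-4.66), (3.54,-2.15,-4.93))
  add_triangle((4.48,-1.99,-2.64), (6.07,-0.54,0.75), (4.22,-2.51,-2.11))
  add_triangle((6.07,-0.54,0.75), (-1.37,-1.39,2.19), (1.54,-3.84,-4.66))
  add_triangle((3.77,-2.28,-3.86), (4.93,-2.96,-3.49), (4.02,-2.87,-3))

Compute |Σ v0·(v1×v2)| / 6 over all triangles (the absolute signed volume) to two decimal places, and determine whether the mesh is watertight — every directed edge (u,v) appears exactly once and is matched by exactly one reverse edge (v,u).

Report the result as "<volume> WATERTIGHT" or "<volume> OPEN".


Per-triangle v0·(v1×v2)/6:
  t1: +2.6004
  t2: +2.2866
  t3: +0.9152
  t4: +5.4478
  t5: +0.6424
  t6: +0.9857
  t7: +13.4983
  t8: +2.1646
  t9: +13.2988
  t10: +7.8418
  t11: +2.5422
  t12: -0.6163
  t13: +1.1331
  t14: +3.4940
  t15: +16.5355
  t16: +1.7520
  t17: +14.1408
  t18: +1.0388
  t19: +17.5319
  t20: +6.8244
  t21: +2.5735
  t22: +7.9991
  t23: +2.6684
  t24: +0.1106
  t25: +17.8931
  t26: +5.4786
  t27: +1.9732
  t28: -1.0412
  t29: +0.6064
  t30: +2.6033
  t31: -1.4725
  t32: +1.6901
  t33: +5.9998
  t34: +6.4326
  t35: +2.0665
  t36: +5.9562
  t37: +16.6418
  t38: +2.3683
  t39: +2.6598
  t40: +16.2569
  t41: +0.4446
Σ = +213.9671 → |volume| = 213.97

Directed edges: 123 total; 9 unmatched, e.g. (-0.74,5.31,-2.45)→(0.82,4.85,-3.54) → open.

213.97 OPEN


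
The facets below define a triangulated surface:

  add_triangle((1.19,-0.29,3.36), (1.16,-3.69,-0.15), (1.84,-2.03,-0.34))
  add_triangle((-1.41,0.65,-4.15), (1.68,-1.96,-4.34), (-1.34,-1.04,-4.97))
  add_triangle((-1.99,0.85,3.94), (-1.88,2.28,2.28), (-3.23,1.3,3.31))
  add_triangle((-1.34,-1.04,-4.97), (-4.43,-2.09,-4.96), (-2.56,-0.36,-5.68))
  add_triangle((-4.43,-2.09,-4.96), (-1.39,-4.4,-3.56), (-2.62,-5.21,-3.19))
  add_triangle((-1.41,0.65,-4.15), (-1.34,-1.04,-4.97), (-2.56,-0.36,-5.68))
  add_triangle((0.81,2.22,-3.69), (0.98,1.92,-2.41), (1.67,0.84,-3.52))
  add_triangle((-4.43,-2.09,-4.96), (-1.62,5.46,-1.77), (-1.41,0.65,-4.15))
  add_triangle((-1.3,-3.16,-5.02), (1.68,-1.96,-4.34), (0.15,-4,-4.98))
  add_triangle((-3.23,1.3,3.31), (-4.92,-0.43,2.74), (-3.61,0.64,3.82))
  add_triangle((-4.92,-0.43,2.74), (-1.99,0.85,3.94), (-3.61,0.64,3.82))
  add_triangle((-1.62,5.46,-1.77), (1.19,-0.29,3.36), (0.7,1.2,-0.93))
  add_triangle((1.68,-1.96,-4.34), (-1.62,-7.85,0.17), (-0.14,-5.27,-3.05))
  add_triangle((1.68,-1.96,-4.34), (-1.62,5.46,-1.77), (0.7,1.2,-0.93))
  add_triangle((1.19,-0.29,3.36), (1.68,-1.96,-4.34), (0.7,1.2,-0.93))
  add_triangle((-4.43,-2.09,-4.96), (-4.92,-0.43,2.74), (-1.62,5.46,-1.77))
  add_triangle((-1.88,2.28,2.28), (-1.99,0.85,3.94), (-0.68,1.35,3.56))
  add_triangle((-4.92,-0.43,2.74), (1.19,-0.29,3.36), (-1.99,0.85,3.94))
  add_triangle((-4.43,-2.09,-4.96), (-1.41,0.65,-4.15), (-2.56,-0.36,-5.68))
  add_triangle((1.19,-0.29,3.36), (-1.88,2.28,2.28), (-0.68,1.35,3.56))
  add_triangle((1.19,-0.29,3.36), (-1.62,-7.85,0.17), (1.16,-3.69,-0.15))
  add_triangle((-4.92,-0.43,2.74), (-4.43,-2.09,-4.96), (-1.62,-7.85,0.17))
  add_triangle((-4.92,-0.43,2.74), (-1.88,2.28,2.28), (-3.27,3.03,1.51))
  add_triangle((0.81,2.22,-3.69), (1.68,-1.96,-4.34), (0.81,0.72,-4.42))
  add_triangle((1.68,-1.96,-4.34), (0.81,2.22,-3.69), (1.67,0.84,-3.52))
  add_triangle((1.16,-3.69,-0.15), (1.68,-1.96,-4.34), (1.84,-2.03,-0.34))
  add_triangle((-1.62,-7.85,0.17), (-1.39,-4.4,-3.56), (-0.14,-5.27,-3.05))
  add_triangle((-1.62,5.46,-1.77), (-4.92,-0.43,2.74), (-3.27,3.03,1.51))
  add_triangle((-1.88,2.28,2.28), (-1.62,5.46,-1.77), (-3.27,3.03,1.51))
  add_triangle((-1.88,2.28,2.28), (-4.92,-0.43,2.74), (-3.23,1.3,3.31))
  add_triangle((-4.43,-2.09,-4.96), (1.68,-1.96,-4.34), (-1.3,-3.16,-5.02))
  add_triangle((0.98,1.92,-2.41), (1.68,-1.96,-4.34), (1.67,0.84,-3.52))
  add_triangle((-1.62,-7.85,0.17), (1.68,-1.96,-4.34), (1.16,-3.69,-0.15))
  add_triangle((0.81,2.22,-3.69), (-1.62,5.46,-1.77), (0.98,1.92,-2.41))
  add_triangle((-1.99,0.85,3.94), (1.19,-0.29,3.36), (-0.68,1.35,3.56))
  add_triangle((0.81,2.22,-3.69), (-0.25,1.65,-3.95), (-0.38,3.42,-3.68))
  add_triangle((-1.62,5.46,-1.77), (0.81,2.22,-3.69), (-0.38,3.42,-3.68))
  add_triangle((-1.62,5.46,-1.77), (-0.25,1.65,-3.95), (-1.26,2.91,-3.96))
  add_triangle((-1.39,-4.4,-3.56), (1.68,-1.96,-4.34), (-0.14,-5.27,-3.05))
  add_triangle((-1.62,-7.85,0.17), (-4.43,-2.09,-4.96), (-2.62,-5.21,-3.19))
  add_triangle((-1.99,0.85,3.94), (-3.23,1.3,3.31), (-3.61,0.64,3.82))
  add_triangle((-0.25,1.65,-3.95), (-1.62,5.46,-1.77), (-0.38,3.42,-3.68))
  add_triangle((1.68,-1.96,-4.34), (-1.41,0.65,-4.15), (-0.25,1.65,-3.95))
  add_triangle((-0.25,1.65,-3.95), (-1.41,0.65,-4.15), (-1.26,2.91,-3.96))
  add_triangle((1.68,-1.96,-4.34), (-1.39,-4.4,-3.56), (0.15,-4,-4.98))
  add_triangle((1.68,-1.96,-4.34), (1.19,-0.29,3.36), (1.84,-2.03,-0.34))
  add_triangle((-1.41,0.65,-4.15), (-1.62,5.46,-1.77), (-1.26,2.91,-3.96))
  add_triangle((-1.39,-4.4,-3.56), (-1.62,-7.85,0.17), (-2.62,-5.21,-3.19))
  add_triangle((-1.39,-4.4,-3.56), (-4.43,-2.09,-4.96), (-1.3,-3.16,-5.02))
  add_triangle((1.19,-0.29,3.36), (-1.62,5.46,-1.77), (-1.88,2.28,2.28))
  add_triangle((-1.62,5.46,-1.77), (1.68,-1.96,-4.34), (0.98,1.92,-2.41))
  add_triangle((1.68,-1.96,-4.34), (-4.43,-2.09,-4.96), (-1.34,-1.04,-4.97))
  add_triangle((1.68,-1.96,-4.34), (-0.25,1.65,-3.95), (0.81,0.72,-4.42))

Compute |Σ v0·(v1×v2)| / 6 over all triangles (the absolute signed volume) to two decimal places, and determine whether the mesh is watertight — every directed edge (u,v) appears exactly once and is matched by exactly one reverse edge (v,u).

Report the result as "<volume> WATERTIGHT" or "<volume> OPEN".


Per-triangle v0·(v1×v2)/6:
  t1: +2.6662
  t2: +3.3312
  t3: +1.5494
  t4: +3.0190
  t5: +5.1698
  t6: +1.0939
  t7: +0.6138
  t8: +11.8593
  t9: +2.9595
  t10: +1.1638
  t11: +0.6994
  t12: +3.6821
  t13: +3.1961
  t14: +4.2406
  t15: +3.3630
  t16: +37.8462
  t17: +1.5912
  t18: +4.2924
  t19: +1.1228
  t20: +0.1978
  t21: +8.8071
  t22: +45.9237
  t23: +3.9760
  t24: +1.3179
  t25: +1.9510
  t26: +2.9805
  t27: +6.5268
  t28: +5.8366
  t29: +3.7845
  t30: +1.4291
  t31: +4.4531
  t32: -0.5862
  t33: +10.3903
  t34: +1.7997
  t35: +1.8485
  t36: +1.3592
  t37: +1.7209
  t38: +1.8901
  t39: +5.1265
  t40: +7.1628
  t41: +0.8350
  t42: +1.4120
  t43: +4.2441
  t44: +1.6686
  t45: +0.0847
  t46: +1.1471
  t47: +1.9196
  t48: +5.3051
  t49: +6.0864
  t50: +6.6099
  t51: -5.2294
  t52: +5.1784
  t53: +1.2574
Σ = +241.8745 → |volume| = 241.87

Directed edges: 159 total; 9 unmatched, e.g. (0.15,-4,-4.98)→(-1.3,-3.16,-5.02) → open.

241.87 OPEN


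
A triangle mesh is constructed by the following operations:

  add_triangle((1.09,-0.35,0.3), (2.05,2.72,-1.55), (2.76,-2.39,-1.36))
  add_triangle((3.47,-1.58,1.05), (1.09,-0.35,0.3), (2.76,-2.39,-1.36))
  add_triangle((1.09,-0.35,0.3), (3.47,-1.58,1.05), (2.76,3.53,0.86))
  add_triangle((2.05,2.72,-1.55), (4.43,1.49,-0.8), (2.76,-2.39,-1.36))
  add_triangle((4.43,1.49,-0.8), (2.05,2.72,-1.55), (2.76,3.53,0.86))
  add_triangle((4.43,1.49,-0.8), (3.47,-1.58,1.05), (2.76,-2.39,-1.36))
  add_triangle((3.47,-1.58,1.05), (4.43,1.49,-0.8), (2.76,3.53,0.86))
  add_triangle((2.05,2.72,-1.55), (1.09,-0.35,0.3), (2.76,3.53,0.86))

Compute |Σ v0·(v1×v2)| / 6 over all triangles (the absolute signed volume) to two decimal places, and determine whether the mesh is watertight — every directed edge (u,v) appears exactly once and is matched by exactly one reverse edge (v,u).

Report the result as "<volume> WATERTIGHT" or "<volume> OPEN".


16.39 WATERTIGHT

Per-triangle v0·(v1×v2)/6:
  t1: -1.8784
  t2: -0.2053
  t3: -0.0847
  t4: +4.1822
  t5: +4.3028
  t6: +5.8553
  t7: +5.9759
  t8: -1.7578
Σ = +16.3901 → |volume| = 16.39

Directed edges: 24 total, each appears once with its reverse present → watertight.


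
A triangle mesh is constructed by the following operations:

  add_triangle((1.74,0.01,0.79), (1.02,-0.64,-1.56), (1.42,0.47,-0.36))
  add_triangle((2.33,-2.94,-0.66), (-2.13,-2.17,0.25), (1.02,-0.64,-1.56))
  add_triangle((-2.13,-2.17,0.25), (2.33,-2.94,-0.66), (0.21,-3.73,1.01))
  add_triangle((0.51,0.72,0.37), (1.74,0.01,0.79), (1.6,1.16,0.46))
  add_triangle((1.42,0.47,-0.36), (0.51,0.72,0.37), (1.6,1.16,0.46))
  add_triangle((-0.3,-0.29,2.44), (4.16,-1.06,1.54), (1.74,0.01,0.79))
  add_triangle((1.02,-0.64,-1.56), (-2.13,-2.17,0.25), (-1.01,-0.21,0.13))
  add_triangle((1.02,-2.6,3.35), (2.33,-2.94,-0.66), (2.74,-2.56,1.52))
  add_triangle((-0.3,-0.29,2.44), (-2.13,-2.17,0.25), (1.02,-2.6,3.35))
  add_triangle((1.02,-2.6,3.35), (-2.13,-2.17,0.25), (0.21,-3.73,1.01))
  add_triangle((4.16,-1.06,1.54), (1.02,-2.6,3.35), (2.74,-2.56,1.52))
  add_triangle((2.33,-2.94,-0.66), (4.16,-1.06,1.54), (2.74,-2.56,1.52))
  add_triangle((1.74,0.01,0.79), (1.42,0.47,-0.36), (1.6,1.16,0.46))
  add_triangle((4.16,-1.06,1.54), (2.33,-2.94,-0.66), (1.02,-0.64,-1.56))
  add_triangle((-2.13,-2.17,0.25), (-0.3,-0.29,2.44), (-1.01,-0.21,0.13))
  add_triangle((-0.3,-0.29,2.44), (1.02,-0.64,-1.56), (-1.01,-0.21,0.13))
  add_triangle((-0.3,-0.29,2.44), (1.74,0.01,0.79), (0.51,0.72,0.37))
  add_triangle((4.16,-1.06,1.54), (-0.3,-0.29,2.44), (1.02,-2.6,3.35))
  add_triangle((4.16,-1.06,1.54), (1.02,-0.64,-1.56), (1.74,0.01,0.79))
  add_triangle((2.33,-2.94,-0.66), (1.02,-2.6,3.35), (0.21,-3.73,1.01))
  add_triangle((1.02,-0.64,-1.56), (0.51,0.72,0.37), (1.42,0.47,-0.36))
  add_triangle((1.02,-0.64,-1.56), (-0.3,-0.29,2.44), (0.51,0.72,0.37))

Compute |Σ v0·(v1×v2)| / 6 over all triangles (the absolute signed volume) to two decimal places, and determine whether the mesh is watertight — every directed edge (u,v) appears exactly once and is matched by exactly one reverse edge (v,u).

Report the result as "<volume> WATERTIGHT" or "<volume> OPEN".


Per-triangle v0·(v1×v2)/6:
  t1: +0.4591
  t2: +2.4865
  t3: +2.4929
  t4: +0.1016
  t5: +0.0384
  t6: +0.8389
  t7: +0.4119
  t8: +2.4388
  t9: +3.1260
  t10: +3.5213
  t11: +3.0165
  t12: +2.7880
  t13: +0.2996
  t14: +2.7508
  t15: +0.6991
  t16: -0.3992
  t17: +0.5473
  t18: +3.3838
  t19: +0.5706
  t20: +4.3512
  t21: +0.0542
  t22: -0.4438
Σ = +33.5338 → |volume| = 33.53

Directed edges: 66 total, each appears once with its reverse present → watertight.

33.53 WATERTIGHT


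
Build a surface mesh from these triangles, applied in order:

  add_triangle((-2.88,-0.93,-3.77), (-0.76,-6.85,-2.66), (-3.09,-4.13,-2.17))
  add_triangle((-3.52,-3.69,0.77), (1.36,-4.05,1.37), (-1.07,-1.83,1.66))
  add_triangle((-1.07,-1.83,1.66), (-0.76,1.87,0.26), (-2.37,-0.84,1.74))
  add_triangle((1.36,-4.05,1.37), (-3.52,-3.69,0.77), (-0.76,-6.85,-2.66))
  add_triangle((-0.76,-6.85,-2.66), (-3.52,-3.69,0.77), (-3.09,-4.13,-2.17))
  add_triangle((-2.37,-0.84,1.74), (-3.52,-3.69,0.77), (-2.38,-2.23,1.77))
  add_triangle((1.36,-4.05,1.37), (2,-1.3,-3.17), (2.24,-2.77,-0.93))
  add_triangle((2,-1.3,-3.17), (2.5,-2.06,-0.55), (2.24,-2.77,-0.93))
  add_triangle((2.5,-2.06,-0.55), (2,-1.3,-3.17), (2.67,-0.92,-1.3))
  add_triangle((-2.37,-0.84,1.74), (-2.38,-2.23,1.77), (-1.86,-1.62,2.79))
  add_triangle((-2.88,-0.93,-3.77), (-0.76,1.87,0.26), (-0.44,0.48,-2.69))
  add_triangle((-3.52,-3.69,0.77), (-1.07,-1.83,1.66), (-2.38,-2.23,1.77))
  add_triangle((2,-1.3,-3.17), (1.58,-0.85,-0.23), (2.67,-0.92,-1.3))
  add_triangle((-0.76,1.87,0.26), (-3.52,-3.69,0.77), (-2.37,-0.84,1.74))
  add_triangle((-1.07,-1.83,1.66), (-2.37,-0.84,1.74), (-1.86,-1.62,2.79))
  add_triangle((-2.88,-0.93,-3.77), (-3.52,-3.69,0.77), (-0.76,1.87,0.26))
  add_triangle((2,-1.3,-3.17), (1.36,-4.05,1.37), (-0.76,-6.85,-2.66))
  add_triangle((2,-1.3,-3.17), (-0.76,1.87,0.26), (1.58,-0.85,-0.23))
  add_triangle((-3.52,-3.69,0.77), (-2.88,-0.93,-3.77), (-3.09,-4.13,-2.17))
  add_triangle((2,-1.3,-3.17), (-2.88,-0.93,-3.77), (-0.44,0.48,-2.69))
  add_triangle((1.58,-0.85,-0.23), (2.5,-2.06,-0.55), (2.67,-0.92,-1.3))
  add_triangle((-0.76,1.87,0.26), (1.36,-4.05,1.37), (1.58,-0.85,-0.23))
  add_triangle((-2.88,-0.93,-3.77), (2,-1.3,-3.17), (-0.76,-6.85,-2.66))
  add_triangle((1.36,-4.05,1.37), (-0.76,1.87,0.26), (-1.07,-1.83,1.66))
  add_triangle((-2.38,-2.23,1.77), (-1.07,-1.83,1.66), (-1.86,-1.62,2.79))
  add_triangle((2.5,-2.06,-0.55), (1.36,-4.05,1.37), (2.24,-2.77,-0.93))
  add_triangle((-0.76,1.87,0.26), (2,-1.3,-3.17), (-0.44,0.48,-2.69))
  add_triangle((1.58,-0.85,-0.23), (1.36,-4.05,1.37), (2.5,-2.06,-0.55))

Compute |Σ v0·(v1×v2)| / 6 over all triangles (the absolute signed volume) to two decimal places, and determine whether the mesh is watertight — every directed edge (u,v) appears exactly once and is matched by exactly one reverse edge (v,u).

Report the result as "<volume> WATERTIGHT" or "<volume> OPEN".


Per-triangle v0·(v1×v2)/6:
  t1: +8.4472
  t2: +3.8878
  t3: +0.5682
  t4: +15.0008
  t5: +8.6297
  t6: +1.0155
  t7: +1.2212
  t8: +1.1147
  t9: +1.3528
  t10: +0.7715
  t11: +2.5213
  t12: +0.7408
  t13: -0.4452
  t14: +1.8206
  t15: -0.4844
  t16: +6.9986
  t17: +12.7091
  t18: +1.0989
  t19: +5.7873
  t20: +3.7028
  t21: +0.1969
  t22: +0.7338
  t23: +16.7941
  t24: +0.9221
  t25: +0.5038
  t26: +1.1764
  t27: +1.4926
  t28: +0.4578
Σ = +98.7367 → |volume| = 98.74

Directed edges: 84 total, each appears once with its reverse present → watertight.

98.74 WATERTIGHT


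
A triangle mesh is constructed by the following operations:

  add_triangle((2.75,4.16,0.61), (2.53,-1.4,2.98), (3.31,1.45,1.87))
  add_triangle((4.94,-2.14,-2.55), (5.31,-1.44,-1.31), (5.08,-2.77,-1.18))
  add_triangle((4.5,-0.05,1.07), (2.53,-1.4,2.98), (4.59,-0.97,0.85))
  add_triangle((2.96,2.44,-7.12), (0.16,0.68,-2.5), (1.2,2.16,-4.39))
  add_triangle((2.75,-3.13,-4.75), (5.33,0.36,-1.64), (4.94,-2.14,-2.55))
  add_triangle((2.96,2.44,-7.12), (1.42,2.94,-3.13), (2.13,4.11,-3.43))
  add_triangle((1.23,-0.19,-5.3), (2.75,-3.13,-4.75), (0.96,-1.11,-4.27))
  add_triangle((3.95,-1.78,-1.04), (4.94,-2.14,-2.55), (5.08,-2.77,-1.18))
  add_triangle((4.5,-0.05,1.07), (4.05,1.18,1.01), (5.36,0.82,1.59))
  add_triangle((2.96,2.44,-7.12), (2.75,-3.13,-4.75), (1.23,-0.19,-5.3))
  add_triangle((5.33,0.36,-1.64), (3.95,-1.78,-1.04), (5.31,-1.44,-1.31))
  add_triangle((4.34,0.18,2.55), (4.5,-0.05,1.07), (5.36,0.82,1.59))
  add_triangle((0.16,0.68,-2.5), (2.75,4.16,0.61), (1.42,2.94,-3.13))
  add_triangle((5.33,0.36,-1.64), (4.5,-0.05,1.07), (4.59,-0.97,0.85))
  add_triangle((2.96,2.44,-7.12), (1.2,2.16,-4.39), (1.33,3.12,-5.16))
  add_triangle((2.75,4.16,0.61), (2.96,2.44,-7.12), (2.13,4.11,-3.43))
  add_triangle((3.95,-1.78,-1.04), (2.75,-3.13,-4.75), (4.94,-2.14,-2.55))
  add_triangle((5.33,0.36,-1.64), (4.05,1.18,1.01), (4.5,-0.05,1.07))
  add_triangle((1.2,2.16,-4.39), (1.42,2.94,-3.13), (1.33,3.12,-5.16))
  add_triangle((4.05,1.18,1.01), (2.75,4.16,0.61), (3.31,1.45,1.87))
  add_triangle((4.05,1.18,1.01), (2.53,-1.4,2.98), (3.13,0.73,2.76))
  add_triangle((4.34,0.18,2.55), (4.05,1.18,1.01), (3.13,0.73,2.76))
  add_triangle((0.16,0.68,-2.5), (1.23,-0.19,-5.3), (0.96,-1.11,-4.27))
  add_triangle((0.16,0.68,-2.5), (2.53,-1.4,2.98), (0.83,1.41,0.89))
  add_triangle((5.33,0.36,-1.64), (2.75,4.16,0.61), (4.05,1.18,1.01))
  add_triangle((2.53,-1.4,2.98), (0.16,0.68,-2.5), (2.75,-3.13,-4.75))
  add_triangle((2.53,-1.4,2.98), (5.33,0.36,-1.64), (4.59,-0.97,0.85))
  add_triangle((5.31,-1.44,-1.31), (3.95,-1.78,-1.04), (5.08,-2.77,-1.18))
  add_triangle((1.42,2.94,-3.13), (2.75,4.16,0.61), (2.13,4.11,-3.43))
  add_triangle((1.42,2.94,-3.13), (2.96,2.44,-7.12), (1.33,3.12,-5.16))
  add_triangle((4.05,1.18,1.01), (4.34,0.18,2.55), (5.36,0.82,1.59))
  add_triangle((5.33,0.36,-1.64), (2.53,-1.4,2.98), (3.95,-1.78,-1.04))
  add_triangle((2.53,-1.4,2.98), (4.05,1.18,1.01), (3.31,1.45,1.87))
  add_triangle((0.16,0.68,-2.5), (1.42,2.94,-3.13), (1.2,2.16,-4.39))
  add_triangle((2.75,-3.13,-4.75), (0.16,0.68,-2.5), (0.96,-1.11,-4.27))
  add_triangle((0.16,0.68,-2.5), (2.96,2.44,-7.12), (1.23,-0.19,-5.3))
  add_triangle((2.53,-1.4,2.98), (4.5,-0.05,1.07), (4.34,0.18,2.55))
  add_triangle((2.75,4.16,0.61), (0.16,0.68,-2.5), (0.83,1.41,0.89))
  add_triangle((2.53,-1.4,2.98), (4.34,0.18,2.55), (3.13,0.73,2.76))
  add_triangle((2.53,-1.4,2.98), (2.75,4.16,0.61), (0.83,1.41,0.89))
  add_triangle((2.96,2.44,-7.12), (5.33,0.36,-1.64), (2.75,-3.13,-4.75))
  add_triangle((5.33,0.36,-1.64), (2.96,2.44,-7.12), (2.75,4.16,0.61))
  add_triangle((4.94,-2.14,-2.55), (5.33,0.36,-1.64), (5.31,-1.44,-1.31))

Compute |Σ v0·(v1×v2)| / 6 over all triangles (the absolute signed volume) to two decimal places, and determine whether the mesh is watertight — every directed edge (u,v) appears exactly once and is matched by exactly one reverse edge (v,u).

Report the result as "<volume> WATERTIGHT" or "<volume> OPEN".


106.94 OPEN

Per-triangle v0·(v1×v2)/6:
  t1: +1.2224
  t2: +1.6924
  t3: +1.8877
  t4: +0.8152
  t5: +5.5446
  t6: +1.1465
  t7: +1.4737
  t8: -0.3865
  t9: +0.2589
  t10: +7.3414
  t11: -0.3086
  t12: +0.9474
  t13: -0.2288
  t14: +2.0798
  t15: +0.3684
  t16: +6.8093
  t17: +1.7834
  t18: +2.6859
  t19: -0.3224
  t20: +2.3930
  t21: -2.5670
  t22: +1.2688
  t23: +0.3762
  t24: -2.0907
  t25: +6.7927
  t26: -4.4122
  t27: -1.1167
  t28: -0.1267
  t29: +0.0145
  t30: +1.9969
  t31: +0.5493
  t32: +6.5890
  t33: +2.2768
  t34: +0.3089
  t35: -1.0497
  t36: +1.8894
  t37: +1.9690
  t38: +0.3212
  t39: +1.6509
  t40: +1.8624
  t41: +26.0576
  t42: +24.8191
  t43: +2.3574
Σ = +106.9408 → |volume| = 106.94

Directed edges: 129 total; 3 unmatched, e.g. (3.95,-1.78,-1.04)→(2.75,-3.13,-4.75) → open.


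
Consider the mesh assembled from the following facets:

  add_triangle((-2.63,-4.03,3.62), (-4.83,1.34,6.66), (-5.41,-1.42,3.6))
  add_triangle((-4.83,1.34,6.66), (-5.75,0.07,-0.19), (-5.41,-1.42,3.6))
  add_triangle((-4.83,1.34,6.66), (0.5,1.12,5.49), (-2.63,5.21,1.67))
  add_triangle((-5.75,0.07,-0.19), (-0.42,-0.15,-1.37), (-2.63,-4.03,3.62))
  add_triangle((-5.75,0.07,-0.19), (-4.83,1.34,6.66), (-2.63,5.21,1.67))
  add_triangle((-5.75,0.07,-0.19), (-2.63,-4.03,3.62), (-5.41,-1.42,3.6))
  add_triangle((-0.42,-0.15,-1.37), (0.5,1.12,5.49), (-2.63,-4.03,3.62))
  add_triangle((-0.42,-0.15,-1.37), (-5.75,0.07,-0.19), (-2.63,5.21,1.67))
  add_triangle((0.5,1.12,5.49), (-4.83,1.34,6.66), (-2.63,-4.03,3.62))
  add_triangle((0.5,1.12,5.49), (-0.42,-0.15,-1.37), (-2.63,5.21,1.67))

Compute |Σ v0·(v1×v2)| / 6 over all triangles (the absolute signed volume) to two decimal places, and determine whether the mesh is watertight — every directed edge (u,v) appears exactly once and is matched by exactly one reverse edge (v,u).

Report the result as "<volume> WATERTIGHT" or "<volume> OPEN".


Per-triangle v0·(v1×v2)/6:
  t1: +14.7735
  t2: +14.3504
  t3: +24.2697
  t4: +5.8301
  t5: +31.6833
  t6: +9.4314
  t7: -1.6388
  t8: +6.4682
  t9: +23.6701
  t10: -0.9857
Σ = +127.8522 → |volume| = 127.85

Directed edges: 30 total, each appears once with its reverse present → watertight.

127.85 WATERTIGHT


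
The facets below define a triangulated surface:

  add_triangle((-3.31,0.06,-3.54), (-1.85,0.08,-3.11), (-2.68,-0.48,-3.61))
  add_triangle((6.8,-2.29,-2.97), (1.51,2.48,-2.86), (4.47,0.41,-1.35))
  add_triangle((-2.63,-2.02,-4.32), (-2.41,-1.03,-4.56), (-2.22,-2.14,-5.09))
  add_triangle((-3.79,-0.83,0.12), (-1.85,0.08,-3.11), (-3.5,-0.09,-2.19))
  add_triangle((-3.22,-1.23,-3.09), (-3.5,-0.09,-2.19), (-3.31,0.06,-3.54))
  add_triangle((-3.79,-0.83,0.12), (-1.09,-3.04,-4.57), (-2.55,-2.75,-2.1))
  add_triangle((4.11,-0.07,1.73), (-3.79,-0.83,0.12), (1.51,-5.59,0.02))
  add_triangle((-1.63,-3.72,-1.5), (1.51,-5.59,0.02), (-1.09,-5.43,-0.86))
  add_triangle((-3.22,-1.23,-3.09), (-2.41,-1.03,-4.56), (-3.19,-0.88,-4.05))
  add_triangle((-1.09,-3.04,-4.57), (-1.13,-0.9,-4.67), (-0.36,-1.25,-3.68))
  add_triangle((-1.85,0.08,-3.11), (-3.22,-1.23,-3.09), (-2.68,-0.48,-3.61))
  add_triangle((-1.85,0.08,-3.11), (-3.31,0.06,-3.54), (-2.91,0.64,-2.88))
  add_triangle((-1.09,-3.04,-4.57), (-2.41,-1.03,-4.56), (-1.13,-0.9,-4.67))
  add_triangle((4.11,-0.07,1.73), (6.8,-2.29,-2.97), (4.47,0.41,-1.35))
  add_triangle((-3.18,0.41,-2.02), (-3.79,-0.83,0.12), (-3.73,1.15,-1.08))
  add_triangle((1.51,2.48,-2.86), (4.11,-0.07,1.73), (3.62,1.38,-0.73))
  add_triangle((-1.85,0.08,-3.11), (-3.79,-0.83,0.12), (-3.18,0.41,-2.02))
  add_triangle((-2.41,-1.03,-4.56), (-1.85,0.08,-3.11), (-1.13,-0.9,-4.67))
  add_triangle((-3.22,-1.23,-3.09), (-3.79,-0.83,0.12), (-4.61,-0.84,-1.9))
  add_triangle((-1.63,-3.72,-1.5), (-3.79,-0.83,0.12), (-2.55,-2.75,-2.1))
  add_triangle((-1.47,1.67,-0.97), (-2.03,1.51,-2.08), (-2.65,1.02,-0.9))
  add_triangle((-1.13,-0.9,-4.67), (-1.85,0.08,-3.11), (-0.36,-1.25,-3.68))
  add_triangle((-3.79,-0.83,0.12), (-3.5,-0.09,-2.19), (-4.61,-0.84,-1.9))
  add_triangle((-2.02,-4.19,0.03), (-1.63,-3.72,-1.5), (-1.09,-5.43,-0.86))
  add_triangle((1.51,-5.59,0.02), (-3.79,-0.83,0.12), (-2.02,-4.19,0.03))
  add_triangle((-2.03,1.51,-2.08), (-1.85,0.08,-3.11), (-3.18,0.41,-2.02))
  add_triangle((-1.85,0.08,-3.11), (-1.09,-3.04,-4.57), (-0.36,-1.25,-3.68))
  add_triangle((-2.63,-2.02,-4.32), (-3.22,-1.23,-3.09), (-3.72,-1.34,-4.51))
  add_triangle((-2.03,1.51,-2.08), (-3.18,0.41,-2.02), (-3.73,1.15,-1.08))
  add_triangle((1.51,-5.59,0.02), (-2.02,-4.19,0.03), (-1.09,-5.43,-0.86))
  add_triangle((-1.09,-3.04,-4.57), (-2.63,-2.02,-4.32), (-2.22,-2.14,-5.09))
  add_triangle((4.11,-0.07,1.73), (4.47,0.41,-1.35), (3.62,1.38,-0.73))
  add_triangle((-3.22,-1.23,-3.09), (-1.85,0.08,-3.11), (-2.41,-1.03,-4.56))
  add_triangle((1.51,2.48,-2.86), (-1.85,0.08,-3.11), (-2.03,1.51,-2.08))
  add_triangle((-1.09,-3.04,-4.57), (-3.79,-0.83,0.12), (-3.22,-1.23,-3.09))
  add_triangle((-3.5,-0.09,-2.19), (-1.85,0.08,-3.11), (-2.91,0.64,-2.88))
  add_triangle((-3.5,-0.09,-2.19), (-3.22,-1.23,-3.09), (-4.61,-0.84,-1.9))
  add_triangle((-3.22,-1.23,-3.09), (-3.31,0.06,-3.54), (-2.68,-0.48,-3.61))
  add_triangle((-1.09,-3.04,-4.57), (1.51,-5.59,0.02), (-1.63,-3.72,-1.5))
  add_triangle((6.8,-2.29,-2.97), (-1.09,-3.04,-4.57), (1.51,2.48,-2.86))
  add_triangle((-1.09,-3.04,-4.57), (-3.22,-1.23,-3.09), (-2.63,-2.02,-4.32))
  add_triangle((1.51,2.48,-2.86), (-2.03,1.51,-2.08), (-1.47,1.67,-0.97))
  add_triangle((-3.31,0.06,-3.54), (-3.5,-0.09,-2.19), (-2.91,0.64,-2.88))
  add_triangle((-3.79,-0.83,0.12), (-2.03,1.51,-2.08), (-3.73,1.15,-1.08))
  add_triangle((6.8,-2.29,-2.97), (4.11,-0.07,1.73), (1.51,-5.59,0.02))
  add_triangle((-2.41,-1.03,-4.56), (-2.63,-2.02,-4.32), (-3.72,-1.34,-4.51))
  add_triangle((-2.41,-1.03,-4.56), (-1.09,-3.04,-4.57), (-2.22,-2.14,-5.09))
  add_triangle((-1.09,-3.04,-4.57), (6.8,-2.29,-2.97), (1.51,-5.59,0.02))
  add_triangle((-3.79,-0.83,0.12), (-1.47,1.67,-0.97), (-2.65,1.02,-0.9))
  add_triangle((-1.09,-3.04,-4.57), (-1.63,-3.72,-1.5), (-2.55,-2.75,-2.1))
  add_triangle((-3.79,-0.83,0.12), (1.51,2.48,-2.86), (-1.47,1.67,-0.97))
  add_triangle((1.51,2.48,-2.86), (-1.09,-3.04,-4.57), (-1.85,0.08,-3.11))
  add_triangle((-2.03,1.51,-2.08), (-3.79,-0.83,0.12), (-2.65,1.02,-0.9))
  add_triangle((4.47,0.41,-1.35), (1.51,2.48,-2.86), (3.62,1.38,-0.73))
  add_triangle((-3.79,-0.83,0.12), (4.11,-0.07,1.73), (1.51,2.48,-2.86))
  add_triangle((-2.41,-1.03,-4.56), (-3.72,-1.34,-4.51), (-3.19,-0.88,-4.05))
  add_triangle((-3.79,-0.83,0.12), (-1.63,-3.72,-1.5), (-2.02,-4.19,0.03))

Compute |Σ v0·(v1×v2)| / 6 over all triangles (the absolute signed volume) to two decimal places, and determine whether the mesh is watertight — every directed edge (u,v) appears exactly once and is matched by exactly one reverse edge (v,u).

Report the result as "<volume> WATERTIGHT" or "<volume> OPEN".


Per-triangle v0·(v1×v2)/6:
  t1: +0.3490
  t2: +6.8167
  t3: +0.6341
  t4: -0.6489
  t5: +1.0740
  t6: +2.5154
  t7: +6.9152
  t8: +1.4460
  t9: -0.4664
  t10: +0.8848
  t11: -0.0488
  t12: +0.3725
  t13: +2.1978
  t14: +6.7549
  t15: +1.7974
  t16: +0.4164
  t17: +1.5646
  t18: +0.8200
  t19: +1.0202
  t20: +2.4846
  t21: +0.5267
  t22: -0.1815
  t23: +0.6278
  t24: +1.5262
  t25: +0.2875
  t26: +1.3465
  t27: -1.8585
  t28: +0.5904
  t29: +1.1334
  t30: +2.6181
  t31: +0.8639
  t32: +2.4407
  t33: +1.0271
  t34: +3.4131
  t35: +4.1216
  t36: -0.7353
  t37: +1.1114
  t38: +0.6318
  t39: +8.5506
  t40: +25.5878
  t41: +0.6088
  t42: +1.5134
  t43: +0.5228
  t44: -1.1848
  t45: +21.3131
  t46: +0.9759
  t47: +0.2801
  t48: +31.6843
  t49: +0.2104
  t50: +2.9375
  t51: -2.1583
  t52: +7.2871
  t53: +0.9528
  t54: +2.5106
  t55: +0.8022
  t56: +0.2916
  t57: +3.6009
Σ = +162.6773 → |volume| = 162.68

Directed edges: 171 total; 3 unmatched, e.g. (-3.19,-0.88,-4.05)→(-3.22,-1.23,-3.09) → open.

162.68 OPEN
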